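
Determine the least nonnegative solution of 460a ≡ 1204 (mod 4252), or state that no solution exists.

gcd(4252, 460):
  4252 = 9×460 + 112
  460 = 4×112 + 12
  112 = 9×12 + 4
  12 = 3×4
so gcd(4252, 460) = 4.
4 divides 1204, so solutions exist.
Back-substitute for Bézout coefficients:
  4 = 112 - 9×12
  ... = 460×(-342) + 4252×(37)
So 460×(-342) ≡ 4 (mod 4252); multiply by 301: a ≡ -102942 (mod 1063).
Smallest nonnegative: a = -102942 mod 1063 = 169.

169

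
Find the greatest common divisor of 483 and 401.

1

gcd(483, 401):
  483 = 1·401 + 82
  401 = 4·82 + 73
  82 = 1·73 + 9
  73 = 8·9 + 1
  9 = 9·1
so gcd(483, 401) = 1.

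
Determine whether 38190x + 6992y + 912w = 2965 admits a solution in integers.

gcd(38190, 6992) = 38.
gcd(38, 912) = 38.
38 does not divide 2965 (remainder 1), so no integer solutions.

no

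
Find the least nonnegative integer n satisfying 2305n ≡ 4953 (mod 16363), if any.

13412

gcd(16363, 2305):
  16363 = 7*2305 + 228
  2305 = 10*228 + 25
  228 = 9*25 + 3
  25 = 8*3 + 1
  3 = 3*1
so gcd(16363, 2305) = 1.
1 divides 4953, so solutions exist.
Back-substitute for Bézout coefficients:
  1 = 25 - 8*3
  ... = 2305*(5239) + 16363*(-738)
So 2305*(5239) ≡ 1 (mod 16363); multiply by 4953: n ≡ 25948767 (mod 16363).
Smallest nonnegative: n = 25948767 mod 16363 = 13412.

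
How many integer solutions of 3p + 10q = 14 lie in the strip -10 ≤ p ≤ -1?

gcd(10, 3) = 1  (10 = 3×3 + 1, 3 = 3×1).
Back-substituting, 3×(-3) + 10×(1) = 1.
Scale by 14: particular solution (-42, 14); reduce p mod 10: (8, -1).
General solution: p = 8 + 10t, q = -1 - 3t for integer t.
-10 ≤ 8 + 10t ≤ -1 gives t ∈ [-1, -1], which is 1 value.

1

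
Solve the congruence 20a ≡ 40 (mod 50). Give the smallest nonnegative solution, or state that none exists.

2

gcd(50, 20) = 10  (50 = 2×20 + 10, 20 = 2×10).
10 divides 40, so solutions exist.
Back-substituting, 20×(-2) + 50×(1) = 10.
So 20×(-2) ≡ 10 (mod 50); multiply by 4: a ≡ -8 (mod 5).
Smallest nonnegative: a = -8 mod 5 = 2.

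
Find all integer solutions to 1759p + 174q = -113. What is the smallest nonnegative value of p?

gcd(1759, 174):
  1759 = 10×174 + 19
  174 = 9×19 + 3
  19 = 6×3 + 1
  3 = 3×1
so gcd(1759, 174) = 1.
1 divides -113, so solutions exist.
Back-substitute for Bézout coefficients:
  1 = 19 - 6×3
  ... = 1759×(55) + 174×(-556)
Scale by -113/1 = -113: (p₀, q₀) = (-6215, 62828).
General solution: p = -6215 + 174t, q = 62828 - 1759t for integer t.
p ≥ 0: smallest is -6215 mod 174 = 49 (at t = 36), with q = -496.

49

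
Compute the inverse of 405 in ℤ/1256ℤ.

gcd(1256, 405) = 1.
By Bézout, 405×(245) + 1256×(-79) = 1.
So 405×245 ≡ 1 (mod 1256), and 245 mod 1256 = 245.

245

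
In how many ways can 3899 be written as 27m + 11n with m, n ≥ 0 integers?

gcd(27, 11) = 1.
By Bézout, 27×(-2) + 11×(5) = 1.
One solution: (1, 352).
General: m = 1 + 11t, n = 352 - 27t.
m ≥ 0 ⇒ t ≥ 0; n ≥ 0 ⇒ t ≤ 13. So t ∈ [0, 13]: 14 solutions.

14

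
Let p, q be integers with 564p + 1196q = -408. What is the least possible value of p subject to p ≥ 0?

12

gcd(1196, 564) = 4  (1196 = 2·564 + 68, 564 = 8·68 + 20, 68 = 3·20 + 8, 20 = 2·8 + 4, 8 = 2·4).
4 divides -408, so solutions exist.
Back-substituting, 564·(123) + 1196·(-58) = 4.
Scale by -408/4 = -102: (p₀, q₀) = (-12546, 5916).
General solution: p = -12546 + 299t, q = 5916 - 141t for integer t.
p ≥ 0: smallest is -12546 mod 299 = 12 (at t = 42), with q = -6.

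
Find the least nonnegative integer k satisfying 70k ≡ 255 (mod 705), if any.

gcd(705, 70):
  705 = 10·70 + 5
  70 = 14·5
so gcd(705, 70) = 5.
5 divides 255, so solutions exist.
Back-substitute for Bézout coefficients:
  5 = 705 - 10·70
  ... = 70·(-10) + 705·(1)
So 70·(-10) ≡ 5 (mod 705); multiply by 51: k ≡ -510 (mod 141).
Smallest nonnegative: k = -510 mod 141 = 54.

54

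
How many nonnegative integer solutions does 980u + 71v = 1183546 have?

17

gcd(980, 71) = 1  (980 = 13·71 + 57, 71 = 1·57 + 14, 57 = 4·14 + 1, 14 = 14·1).
Back-substituting, 980·(5) + 71·(-69) = 1.
Scale by 1183546: one solution is (5917730, -81664674). Reduce u mod 71: (22, 16366).
General: u = 22 + 71t, v = 16366 - 980t.
u ≥ 0 ⇒ t ≥ 0; v ≥ 0 ⇒ t ≤ 16. So t ∈ [0, 16]: 17 solutions.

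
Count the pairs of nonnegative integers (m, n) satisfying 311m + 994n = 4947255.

gcd(994, 311) = 1.
By Bézout, 311·(-163) + 994·(51) = 1.
One solution: (809, 4724).
General: m = 809 + 994t, n = 4724 - 311t.
m ≥ 0 ⇒ t ≥ 0; n ≥ 0 ⇒ t ≤ 15. So t ∈ [0, 15]: 16 solutions.

16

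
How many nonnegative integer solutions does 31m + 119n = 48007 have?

gcd(119, 31) = 1  (119 = 3*31 + 26, 31 = 1*26 + 5, 26 = 5*5 + 1, 5 = 5*1).
Back-substituting, 31*(-23) + 119*(6) = 1.
Scale by 48007: one solution is (-1104161, 288042). Reduce m mod 119: (40, 393).
General: m = 40 + 119t, n = 393 - 31t.
m ≥ 0 ⇒ t ≥ 0; n ≥ 0 ⇒ t ≤ 12. So t ∈ [0, 12]: 13 solutions.

13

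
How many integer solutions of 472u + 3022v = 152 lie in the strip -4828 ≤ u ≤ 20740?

gcd(3022, 472) = 2  (3022 = 6*472 + 190, 472 = 2*190 + 92, 190 = 2*92 + 6, 92 = 15*6 + 2, 6 = 3*2).
Back-substituting, 472*(493) + 3022*(-77) = 2.
Scale by 76: particular solution (37468, -5852); reduce u mod 1511: (1204, -188).
General solution: u = 1204 + 1511t, v = -188 - 236t for integer t.
-4828 ≤ 1204 + 1511t ≤ 20740 gives t ∈ [-3, 12], which is 16 values.

16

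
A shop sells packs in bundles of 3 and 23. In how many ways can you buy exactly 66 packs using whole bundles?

Need nonnegative integers with 3j + 23k = 66.
gcd(3, 23) = 1, and 3·(8) + 23·(-1) = 1.
So (j₀, k₀) = (528, -66); general j = 528 + 23t, k = -66 - 3t.
j ≥ 0 ⇒ t ≥ -22; k ≥ 0 ⇒ t ≤ -22. That's 1 value of t.

1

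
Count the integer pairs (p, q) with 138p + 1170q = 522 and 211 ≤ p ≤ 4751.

23

gcd(1170, 138):
  1170 = 8·138 + 66
  138 = 2·66 + 6
  66 = 11·6
so gcd(1170, 138) = 6.
Back-substitute for Bézout coefficients:
  6 = 138 - 2·66
  ... = 138·(17) + 1170·(-2)
Scale by 87: particular solution (1479, -174); reduce p mod 195: (114, -13).
General solution: p = 114 + 195t, q = -13 - 23t for integer t.
211 ≤ 114 + 195t ≤ 4751 gives t ∈ [1, 23], which is 23 values.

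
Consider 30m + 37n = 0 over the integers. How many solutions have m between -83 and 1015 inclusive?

gcd(37, 30):
  37 = 1·30 + 7
  30 = 4·7 + 2
  7 = 3·2 + 1
  2 = 2·1
so gcd(37, 30) = 1.
Back-substitute for Bézout coefficients:
  1 = 7 - 3·2
  ... = 30·(-16) + 37·(13)
Scale by 0: particular solution (0, 0); reduce m mod 37: (0, 0).
General solution: m = 0 + 37t, n = 0 - 30t for integer t.
-83 ≤ 0 + 37t ≤ 1015 gives t ∈ [-2, 27], which is 30 values.

30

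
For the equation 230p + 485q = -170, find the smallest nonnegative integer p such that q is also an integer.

gcd(485, 230):
  485 = 2×230 + 25
  230 = 9×25 + 5
  25 = 5×5
so gcd(485, 230) = 5.
5 divides -170, so solutions exist.
Back-substitute for Bézout coefficients:
  5 = 230 - 9×25
  ... = 230×(19) + 485×(-9)
Scale by -170/5 = -34: (p₀, q₀) = (-646, 306).
General solution: p = -646 + 97t, q = 306 - 46t for integer t.
p ≥ 0: smallest is -646 mod 97 = 33 (at t = 7), with q = -16.

33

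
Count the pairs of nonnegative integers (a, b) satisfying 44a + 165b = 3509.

gcd(165, 44):
  165 = 3*44 + 33
  44 = 1*33 + 11
  33 = 3*11
so gcd(165, 44) = 11.
Back-substitute for Bézout coefficients:
  11 = 44 - 1*33
  ... = 44*(4) + 165*(-1)
Scale by 319: one solution is (1276, -319). Reduce a mod 15: (1, 21).
General: a = 1 + 15t, b = 21 - 4t.
a ≥ 0 ⇒ t ≥ 0; b ≥ 0 ⇒ t ≤ 5. So t ∈ [0, 5]: 6 solutions.

6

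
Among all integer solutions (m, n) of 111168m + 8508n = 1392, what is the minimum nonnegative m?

gcd(111168, 8508) = 12  (111168 = 13×8508 + 564, 8508 = 15×564 + 48, 564 = 11×48 + 36, 48 = 1×36 + 12, 36 = 3×12).
12 divides 1392, so solutions exist.
Back-substituting, 111168×(-181) + 8508×(2365) = 12.
Scale by 1392/12 = 116: (m₀, n₀) = (-20996, 274340).
General solution: m = -20996 + 709t, n = 274340 - 9264t for integer t.
m ≥ 0: smallest is -20996 mod 709 = 274 (at t = 30), with n = -3580.

274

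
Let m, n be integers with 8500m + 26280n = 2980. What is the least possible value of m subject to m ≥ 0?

gcd(26280, 8500) = 20  (26280 = 3*8500 + 780, 8500 = 10*780 + 700, 780 = 1*700 + 80, 700 = 8*80 + 60, 80 = 1*60 + 20, 60 = 3*20).
20 divides 2980, so solutions exist.
Back-substituting, 8500*(-337) + 26280*(109) = 20.
Scale by 2980/20 = 149: (m₀, n₀) = (-50213, 16241).
General solution: m = -50213 + 1314t, n = 16241 - 425t for integer t.
m ≥ 0: smallest is -50213 mod 1314 = 1033 (at t = 39), with n = -334.

1033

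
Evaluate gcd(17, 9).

gcd(17, 9):
  17 = 1·9 + 8
  9 = 1·8 + 1
  8 = 8·1
so gcd(17, 9) = 1.

1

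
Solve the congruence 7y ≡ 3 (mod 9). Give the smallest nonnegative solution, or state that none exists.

3

gcd(9, 7) = 1.
1 divides 3, so solutions exist.
By Bézout, 7·(4) + 9·(-3) = 1.
So 7·(4) ≡ 1 (mod 9); multiply by 3: y ≡ 12 (mod 9).
Smallest nonnegative: y = 12 mod 9 = 3.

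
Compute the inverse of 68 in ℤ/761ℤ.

gcd(761, 68):
  761 = 11·68 + 13
  68 = 5·13 + 3
  13 = 4·3 + 1
  3 = 3·1
so gcd(761, 68) = 1.
Back-substitute for Bézout coefficients:
  1 = 13 - 4·3
  ... = 68·(-235) + 761·(21)
So 68·-235 ≡ 1 (mod 761), and -235 mod 761 = 526.

526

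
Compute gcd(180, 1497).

gcd(1497, 180):
  1497 = 8·180 + 57
  180 = 3·57 + 9
  57 = 6·9 + 3
  9 = 3·3
so gcd(1497, 180) = 3.

3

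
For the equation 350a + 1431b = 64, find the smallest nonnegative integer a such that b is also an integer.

638

gcd(1431, 350):
  1431 = 4*350 + 31
  350 = 11*31 + 9
  31 = 3*9 + 4
  9 = 2*4 + 1
  4 = 4*1
so gcd(1431, 350) = 1.
1 divides 64, so solutions exist.
Back-substitute for Bézout coefficients:
  1 = 9 - 2*4
  ... = 350*(323) + 1431*(-79)
Scale by 64/1 = 64: (a₀, b₀) = (20672, -5056).
General solution: a = 20672 + 1431t, b = -5056 - 350t for integer t.
a ≥ 0: smallest is 20672 mod 1431 = 638 (at t = -14), with b = -156.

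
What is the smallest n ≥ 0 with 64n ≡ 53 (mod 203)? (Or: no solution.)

4

gcd(203, 64) = 1.
1 divides 53, so solutions exist.
By Bézout, 64*(92) + 203*(-29) = 1.
So 64*(92) ≡ 1 (mod 203); multiply by 53: n ≡ 4876 (mod 203).
Smallest nonnegative: n = 4876 mod 203 = 4.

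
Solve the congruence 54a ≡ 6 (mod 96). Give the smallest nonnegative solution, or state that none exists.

gcd(96, 54):
  96 = 1*54 + 42
  54 = 1*42 + 12
  42 = 3*12 + 6
  12 = 2*6
so gcd(96, 54) = 6.
6 divides 6, so solutions exist.
Back-substitute for Bézout coefficients:
  6 = 42 - 3*12
  ... = 54*(-7) + 96*(4)
So 54*(-7) ≡ 6 (mod 96); multiply by 1: a ≡ -7 (mod 16).
Smallest nonnegative: a = -7 mod 16 = 9.

9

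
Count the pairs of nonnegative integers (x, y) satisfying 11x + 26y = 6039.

22

gcd(26, 11) = 1  (26 = 2*11 + 4, 11 = 2*4 + 3, 4 = 1*3 + 1, 3 = 3*1).
Back-substituting, 11*(-7) + 26*(3) = 1.
Scale by 6039: one solution is (-42273, 18117). Reduce x mod 26: (3, 231).
General: x = 3 + 26t, y = 231 - 11t.
x ≥ 0 ⇒ t ≥ 0; y ≥ 0 ⇒ t ≤ 21. So t ∈ [0, 21]: 22 solutions.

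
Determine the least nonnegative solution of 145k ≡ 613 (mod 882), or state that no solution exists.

gcd(882, 145) = 1  (882 = 6·145 + 12, 145 = 12·12 + 1, 12 = 12·1).
1 divides 613, so solutions exist.
Back-substituting, 145·(73) + 882·(-12) = 1.
So 145·(73) ≡ 1 (mod 882); multiply by 613: k ≡ 44749 (mod 882).
Smallest nonnegative: k = 44749 mod 882 = 649.

649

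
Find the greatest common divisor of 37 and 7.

1

gcd(37, 7) = 1  (37 = 5*7 + 2, 7 = 3*2 + 1, 2 = 2*1).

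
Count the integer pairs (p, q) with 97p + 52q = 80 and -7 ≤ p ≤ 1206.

24

gcd(97, 52):
  97 = 1×52 + 45
  52 = 1×45 + 7
  45 = 6×7 + 3
  7 = 2×3 + 1
  3 = 3×1
so gcd(97, 52) = 1.
Back-substitute for Bézout coefficients:
  1 = 7 - 2×3
  ... = 97×(-15) + 52×(28)
Scale by 80: particular solution (-1200, 2240); reduce p mod 52: (48, -88).
General solution: p = 48 + 52t, q = -88 - 97t for integer t.
-7 ≤ 48 + 52t ≤ 1206 gives t ∈ [-1, 22], which is 24 values.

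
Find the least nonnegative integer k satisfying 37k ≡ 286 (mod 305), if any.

gcd(305, 37):
  305 = 8×37 + 9
  37 = 4×9 + 1
  9 = 9×1
so gcd(305, 37) = 1.
1 divides 286, so solutions exist.
Back-substitute for Bézout coefficients:
  1 = 37 - 4×9
  ... = 37×(33) + 305×(-4)
So 37×(33) ≡ 1 (mod 305); multiply by 286: k ≡ 9438 (mod 305).
Smallest nonnegative: k = 9438 mod 305 = 288.

288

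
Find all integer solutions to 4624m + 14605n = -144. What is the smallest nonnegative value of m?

gcd(14605, 4624) = 1  (14605 = 3×4624 + 733, 4624 = 6×733 + 226, 733 = 3×226 + 55, 226 = 4×55 + 6, 55 = 9×6 + 1, 6 = 6×1).
1 divides -144, so solutions exist.
Back-substituting, 4624×(-2391) + 14605×(757) = 1.
Scale by -144/1 = -144: (m₀, n₀) = (344304, -109008).
General solution: m = 344304 + 14605t, n = -109008 - 4624t for integer t.
m ≥ 0: smallest is 344304 mod 14605 = 8389 (at t = -23), with n = -2656.

8389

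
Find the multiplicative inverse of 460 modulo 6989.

gcd(6989, 460) = 1.
By Bézout, 460×(471) + 6989×(-31) = 1.
So 460×471 ≡ 1 (mod 6989), and 471 mod 6989 = 471.

471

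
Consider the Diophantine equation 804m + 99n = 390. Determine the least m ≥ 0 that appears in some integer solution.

gcd(804, 99) = 3  (804 = 8·99 + 12, 99 = 8·12 + 3, 12 = 4·3).
3 divides 390, so solutions exist.
Back-substituting, 804·(-8) + 99·(65) = 3.
Scale by 390/3 = 130: (m₀, n₀) = (-1040, 8450).
General solution: m = -1040 + 33t, n = 8450 - 268t for integer t.
m ≥ 0: smallest is -1040 mod 33 = 16 (at t = 32), with n = -126.

16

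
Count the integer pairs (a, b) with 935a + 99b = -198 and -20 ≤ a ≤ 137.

18

gcd(935, 99):
  935 = 9·99 + 44
  99 = 2·44 + 11
  44 = 4·11
so gcd(935, 99) = 11.
Back-substitute for Bézout coefficients:
  11 = 99 - 2·44
  ... = 935·(-2) + 99·(19)
Scale by -18: particular solution (36, -342); reduce a mod 9: (0, -2).
General solution: a = 0 + 9t, b = -2 - 85t for integer t.
-20 ≤ 0 + 9t ≤ 137 gives t ∈ [-2, 15], which is 18 values.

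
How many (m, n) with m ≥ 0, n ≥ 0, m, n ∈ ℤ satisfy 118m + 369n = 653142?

15

gcd(369, 118):
  369 = 3*118 + 15
  118 = 7*15 + 13
  15 = 1*13 + 2
  13 = 6*2 + 1
  2 = 2*1
so gcd(369, 118) = 1.
Back-substitute for Bézout coefficients:
  1 = 13 - 6*2
  ... = 118*(172) + 369*(-55)
Scale by 653142: one solution is (112340424, -35922810). Reduce m mod 369: (219, 1700).
General: m = 219 + 369t, n = 1700 - 118t.
m ≥ 0 ⇒ t ≥ 0; n ≥ 0 ⇒ t ≤ 14. So t ∈ [0, 14]: 15 solutions.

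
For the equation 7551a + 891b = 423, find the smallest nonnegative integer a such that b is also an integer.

gcd(7551, 891):
  7551 = 8·891 + 423
  891 = 2·423 + 45
  423 = 9·45 + 18
  45 = 2·18 + 9
  18 = 2·9
so gcd(7551, 891) = 9.
9 divides 423, so solutions exist.
Back-substitute for Bézout coefficients:
  9 = 45 - 2·18
  ... = 7551·(-40) + 891·(339)
Scale by 423/9 = 47: (a₀, b₀) = (-1880, 15933).
General solution: a = -1880 + 99t, b = 15933 - 839t for integer t.
a ≥ 0: smallest is -1880 mod 99 = 1 (at t = 19), with b = -8.

1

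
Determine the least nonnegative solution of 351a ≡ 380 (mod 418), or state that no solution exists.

gcd(418, 351):
  418 = 1·351 + 67
  351 = 5·67 + 16
  67 = 4·16 + 3
  16 = 5·3 + 1
  3 = 3·1
so gcd(418, 351) = 1.
1 divides 380, so solutions exist.
Back-substitute for Bézout coefficients:
  1 = 16 - 5·3
  ... = 351·(131) + 418·(-110)
So 351·(131) ≡ 1 (mod 418); multiply by 380: a ≡ 49780 (mod 418).
Smallest nonnegative: a = 49780 mod 418 = 38.

38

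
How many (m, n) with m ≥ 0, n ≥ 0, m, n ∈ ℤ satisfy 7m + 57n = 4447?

gcd(57, 7):
  57 = 8*7 + 1
  7 = 7*1
so gcd(57, 7) = 1.
Back-substitute for Bézout coefficients:
  1 = 57 - 8*7
  ... = 7*(-8) + 57*(1)
Scale by 4447: one solution is (-35576, 4447). Reduce m mod 57: (49, 72).
General: m = 49 + 57t, n = 72 - 7t.
m ≥ 0 ⇒ t ≥ 0; n ≥ 0 ⇒ t ≤ 10. So t ∈ [0, 10]: 11 solutions.

11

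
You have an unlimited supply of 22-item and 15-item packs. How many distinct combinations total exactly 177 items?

1

Need nonnegative integers with 22j + 15k = 177.
gcd(22, 15) = 1, and 22·(-2) + 15·(3) = 1.
So (j₀, k₀) = (-354, 531); general j = -354 + 15t, k = 531 - 22t.
j ≥ 0 ⇒ t ≥ 24; k ≥ 0 ⇒ t ≤ 24. That's 1 value of t.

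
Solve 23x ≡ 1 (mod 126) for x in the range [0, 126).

11

gcd(126, 23):
  126 = 5×23 + 11
  23 = 2×11 + 1
  11 = 11×1
so gcd(126, 23) = 1.
Back-substitute for Bézout coefficients:
  1 = 23 - 2×11
  ... = 23×(11) + 126×(-2)
So 23×11 ≡ 1 (mod 126), and 11 mod 126 = 11.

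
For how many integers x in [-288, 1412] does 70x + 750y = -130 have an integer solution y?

23

gcd(750, 70) = 10  (750 = 10×70 + 50, 70 = 1×50 + 20, 50 = 2×20 + 10, 20 = 2×10).
Back-substituting, 70×(-32) + 750×(3) = 10.
Scale by -13: particular solution (416, -39); reduce x mod 75: (41, -4).
General solution: x = 41 + 75t, y = -4 - 7t for integer t.
-288 ≤ 41 + 75t ≤ 1412 gives t ∈ [-4, 18], which is 23 values.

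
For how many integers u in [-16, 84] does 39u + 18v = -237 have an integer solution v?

gcd(39, 18):
  39 = 2×18 + 3
  18 = 6×3
so gcd(39, 18) = 3.
Back-substitute for Bézout coefficients:
  3 = 39 - 2×18
  ... = 39×(1) + 18×(-2)
Scale by -79: particular solution (-79, 158); reduce u mod 6: (5, -24).
General solution: u = 5 + 6t, v = -24 - 13t for integer t.
-16 ≤ 5 + 6t ≤ 84 gives t ∈ [-3, 13], which is 17 values.

17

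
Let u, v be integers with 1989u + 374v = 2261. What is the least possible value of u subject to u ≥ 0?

gcd(1989, 374) = 17  (1989 = 5*374 + 119, 374 = 3*119 + 17, 119 = 7*17).
17 divides 2261, so solutions exist.
Back-substituting, 1989*(-3) + 374*(16) = 17.
Scale by 2261/17 = 133: (u₀, v₀) = (-399, 2128).
General solution: u = -399 + 22t, v = 2128 - 117t for integer t.
u ≥ 0: smallest is -399 mod 22 = 19 (at t = 19), with v = -95.

19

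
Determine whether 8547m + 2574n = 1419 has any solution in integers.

yes

gcd(8547, 2574) = 33.
33 divides 1419, so integer solutions exist.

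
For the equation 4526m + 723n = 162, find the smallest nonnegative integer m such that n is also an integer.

gcd(4526, 723) = 1.
1 divides 162, so solutions exist.
By Bézout, 4526·(50) + 723·(-313) = 1.
Scale by 162/1 = 162: (m₀, n₀) = (8100, -50706).
General solution: m = 8100 + 723t, n = -50706 - 4526t for integer t.
m ≥ 0: smallest is 8100 mod 723 = 147 (at t = -11), with n = -920.

147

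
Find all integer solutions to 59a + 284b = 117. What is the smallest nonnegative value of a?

gcd(284, 59) = 1.
1 divides 117, so solutions exist.
By Bézout, 59×(-77) + 284×(16) = 1.
Scale by 117/1 = 117: (a₀, b₀) = (-9009, 1872).
General solution: a = -9009 + 284t, b = 1872 - 59t for integer t.
a ≥ 0: smallest is -9009 mod 284 = 79 (at t = 32), with b = -16.

79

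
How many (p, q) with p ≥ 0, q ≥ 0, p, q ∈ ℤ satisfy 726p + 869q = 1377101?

gcd(869, 726) = 11.
By Bézout, 726·(6) + 869·(-5) = 11.
One solution: (14, 1573).
General: p = 14 + 79t, q = 1573 - 66t.
p ≥ 0 ⇒ t ≥ 0; q ≥ 0 ⇒ t ≤ 23. So t ∈ [0, 23]: 24 solutions.

24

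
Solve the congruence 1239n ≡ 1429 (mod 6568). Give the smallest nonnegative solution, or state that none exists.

2763

gcd(6568, 1239) = 1.
1 divides 1429, so solutions exist.
By Bézout, 1239*(-2025) + 6568*(382) = 1.
So 1239*(-2025) ≡ 1 (mod 6568); multiply by 1429: n ≡ -2893725 (mod 6568).
Smallest nonnegative: n = -2893725 mod 6568 = 2763.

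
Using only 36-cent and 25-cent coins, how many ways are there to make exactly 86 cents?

Need nonnegative integers with 36j + 25k = 86.
gcd(36, 25) = 1, and 36·(-9) + 25·(13) = 1.
So (j₀, k₀) = (-774, 1118); general j = -774 + 25t, k = 1118 - 36t.
j ≥ 0 ⇒ t ≥ 31; k ≥ 0 ⇒ t ≤ 31. That's 1 value of t.

1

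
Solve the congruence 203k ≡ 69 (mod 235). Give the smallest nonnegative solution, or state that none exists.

108

gcd(235, 203) = 1  (235 = 1·203 + 32, 203 = 6·32 + 11, 32 = 2·11 + 10, 11 = 1·10 + 1, 10 = 10·1).
1 divides 69, so solutions exist.
Back-substituting, 203·(22) + 235·(-19) = 1.
So 203·(22) ≡ 1 (mod 235); multiply by 69: k ≡ 1518 (mod 235).
Smallest nonnegative: k = 1518 mod 235 = 108.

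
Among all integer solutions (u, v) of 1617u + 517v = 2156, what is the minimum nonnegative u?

gcd(1617, 517):
  1617 = 3·517 + 66
  517 = 7·66 + 55
  66 = 1·55 + 11
  55 = 5·11
so gcd(1617, 517) = 11.
11 divides 2156, so solutions exist.
Back-substitute for Bézout coefficients:
  11 = 66 - 1·55
  ... = 1617·(8) + 517·(-25)
Scale by 2156/11 = 196: (u₀, v₀) = (1568, -4900).
General solution: u = 1568 + 47t, v = -4900 - 147t for integer t.
u ≥ 0: smallest is 1568 mod 47 = 17 (at t = -33), with v = -49.

17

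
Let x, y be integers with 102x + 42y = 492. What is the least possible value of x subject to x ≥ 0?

gcd(102, 42):
  102 = 2·42 + 18
  42 = 2·18 + 6
  18 = 3·6
so gcd(102, 42) = 6.
6 divides 492, so solutions exist.
Back-substitute for Bézout coefficients:
  6 = 42 - 2·18
  ... = 102·(-2) + 42·(5)
Scale by 492/6 = 82: (x₀, y₀) = (-164, 410).
General solution: x = -164 + 7t, y = 410 - 17t for integer t.
x ≥ 0: smallest is -164 mod 7 = 4 (at t = 24), with y = 2.

4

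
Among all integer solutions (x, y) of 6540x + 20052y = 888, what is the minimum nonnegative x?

gcd(20052, 6540):
  20052 = 3×6540 + 432
  6540 = 15×432 + 60
  432 = 7×60 + 12
  60 = 5×12
so gcd(20052, 6540) = 12.
12 divides 888, so solutions exist.
Back-substitute for Bézout coefficients:
  12 = 432 - 7×60
  ... = 6540×(-325) + 20052×(106)
Scale by 888/12 = 74: (x₀, y₀) = (-24050, 7844).
General solution: x = -24050 + 1671t, y = 7844 - 545t for integer t.
x ≥ 0: smallest is -24050 mod 1671 = 1015 (at t = 15), with y = -331.

1015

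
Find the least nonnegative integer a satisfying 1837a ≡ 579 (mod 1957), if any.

gcd(1957, 1837) = 1  (1957 = 1×1837 + 120, 1837 = 15×120 + 37, 120 = 3×37 + 9, 37 = 4×9 + 1, 9 = 9×1).
1 divides 579, so solutions exist.
Back-substituting, 1837×(212) + 1957×(-199) = 1.
So 1837×(212) ≡ 1 (mod 1957); multiply by 579: a ≡ 122748 (mod 1957).
Smallest nonnegative: a = 122748 mod 1957 = 1414.

1414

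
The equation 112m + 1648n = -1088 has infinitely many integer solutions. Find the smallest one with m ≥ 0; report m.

gcd(1648, 112) = 16.
16 divides -1088, so solutions exist.
By Bézout, 112×(-44) + 1648×(3) = 16.
Scale by -1088/16 = -68: (m₀, n₀) = (2992, -204).
General solution: m = 2992 + 103t, n = -204 - 7t for integer t.
m ≥ 0: smallest is 2992 mod 103 = 5 (at t = -29), with n = -1.

5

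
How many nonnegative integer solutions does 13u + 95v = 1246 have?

1

gcd(95, 13):
  95 = 7×13 + 4
  13 = 3×4 + 1
  4 = 4×1
so gcd(95, 13) = 1.
Back-substitute for Bézout coefficients:
  1 = 13 - 3×4
  ... = 13×(22) + 95×(-3)
Scale by 1246: one solution is (27412, -3738). Reduce u mod 95: (52, 6).
General: u = 52 + 95t, v = 6 - 13t.
u ≥ 0 ⇒ t ≥ 0; v ≥ 0 ⇒ t ≤ 0. So t ∈ [0, 0]: 1 solution.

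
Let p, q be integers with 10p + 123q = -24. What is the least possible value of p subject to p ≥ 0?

96

gcd(123, 10):
  123 = 12*10 + 3
  10 = 3*3 + 1
  3 = 3*1
so gcd(123, 10) = 1.
1 divides -24, so solutions exist.
Back-substitute for Bézout coefficients:
  1 = 10 - 3*3
  ... = 10*(37) + 123*(-3)
Scale by -24/1 = -24: (p₀, q₀) = (-888, 72).
General solution: p = -888 + 123t, q = 72 - 10t for integer t.
p ≥ 0: smallest is -888 mod 123 = 96 (at t = 8), with q = -8.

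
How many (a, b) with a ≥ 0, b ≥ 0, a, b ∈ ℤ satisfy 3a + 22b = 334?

gcd(22, 3) = 1.
By Bézout, 3×(-7) + 22×(1) = 1.
One solution: (16, 13).
General: a = 16 + 22t, b = 13 - 3t.
a ≥ 0 ⇒ t ≥ 0; b ≥ 0 ⇒ t ≤ 4. So t ∈ [0, 4]: 5 solutions.

5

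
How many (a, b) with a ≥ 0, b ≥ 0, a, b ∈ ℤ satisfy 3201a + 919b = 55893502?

19

gcd(3201, 919) = 1  (3201 = 3×919 + 444, 919 = 2×444 + 31, 444 = 14×31 + 10, 31 = 3×10 + 1, 10 = 10×1).
Back-substituting, 3201×(-89) + 919×(310) = 1.
Scale by 55893502: one solution is (-4974521678, 17326985620). Reduce a mod 919: (509, 59047).
General: a = 509 + 919t, b = 59047 - 3201t.
a ≥ 0 ⇒ t ≥ 0; b ≥ 0 ⇒ t ≤ 18. So t ∈ [0, 18]: 19 solutions.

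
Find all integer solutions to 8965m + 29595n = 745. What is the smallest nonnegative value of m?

3430

gcd(29595, 8965) = 5.
5 divides 745, so solutions exist.
By Bézout, 8965×(-1129) + 29595×(342) = 5.
Scale by 745/5 = 149: (m₀, n₀) = (-168221, 50958).
General solution: m = -168221 + 5919t, n = 50958 - 1793t for integer t.
m ≥ 0: smallest is -168221 mod 5919 = 3430 (at t = 29), with n = -1039.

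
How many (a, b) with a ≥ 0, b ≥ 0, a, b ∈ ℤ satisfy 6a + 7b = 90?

gcd(7, 6) = 1  (7 = 1·6 + 1, 6 = 6·1).
Back-substituting, 6·(-1) + 7·(1) = 1.
Scale by 90: one solution is (-90, 90). Reduce a mod 7: (1, 12).
General: a = 1 + 7t, b = 12 - 6t.
a ≥ 0 ⇒ t ≥ 0; b ≥ 0 ⇒ t ≤ 2. So t ∈ [0, 2]: 3 solutions.

3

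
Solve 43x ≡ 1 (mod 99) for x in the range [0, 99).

gcd(99, 43) = 1.
By Bézout, 43·(-23) + 99·(10) = 1.
So 43·-23 ≡ 1 (mod 99), and -23 mod 99 = 76.

76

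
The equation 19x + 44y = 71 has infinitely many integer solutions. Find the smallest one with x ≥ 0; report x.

gcd(44, 19):
  44 = 2×19 + 6
  19 = 3×6 + 1
  6 = 6×1
so gcd(44, 19) = 1.
1 divides 71, so solutions exist.
Back-substitute for Bézout coefficients:
  1 = 19 - 3×6
  ... = 19×(7) + 44×(-3)
Scale by 71/1 = 71: (x₀, y₀) = (497, -213).
General solution: x = 497 + 44t, y = -213 - 19t for integer t.
x ≥ 0: smallest is 497 mod 44 = 13 (at t = -11), with y = -4.

13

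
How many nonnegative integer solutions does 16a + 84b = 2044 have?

6

gcd(84, 16) = 4  (84 = 5×16 + 4, 16 = 4×4).
Back-substituting, 16×(-5) + 84×(1) = 4.
Scale by 511: one solution is (-2555, 511). Reduce a mod 21: (7, 23).
General: a = 7 + 21t, b = 23 - 4t.
a ≥ 0 ⇒ t ≥ 0; b ≥ 0 ⇒ t ≤ 5. So t ∈ [0, 5]: 6 solutions.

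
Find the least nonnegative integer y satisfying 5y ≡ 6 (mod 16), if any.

gcd(16, 5) = 1  (16 = 3×5 + 1, 5 = 5×1).
1 divides 6, so solutions exist.
Back-substituting, 5×(-3) + 16×(1) = 1.
So 5×(-3) ≡ 1 (mod 16); multiply by 6: y ≡ -18 (mod 16).
Smallest nonnegative: y = -18 mod 16 = 14.

14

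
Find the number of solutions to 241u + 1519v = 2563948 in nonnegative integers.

7

gcd(1519, 241) = 1.
By Bézout, 241*(208) + 1519*(-33) = 1.
One solution: (31, 1683).
General: u = 31 + 1519t, v = 1683 - 241t.
u ≥ 0 ⇒ t ≥ 0; v ≥ 0 ⇒ t ≤ 6. So t ∈ [0, 6]: 7 solutions.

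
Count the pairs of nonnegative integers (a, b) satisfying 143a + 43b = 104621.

gcd(143, 43) = 1.
By Bézout, 143×(-3) + 43×(10) = 1.
One solution: (37, 2310).
General: a = 37 + 43t, b = 2310 - 143t.
a ≥ 0 ⇒ t ≥ 0; b ≥ 0 ⇒ t ≤ 16. So t ∈ [0, 16]: 17 solutions.

17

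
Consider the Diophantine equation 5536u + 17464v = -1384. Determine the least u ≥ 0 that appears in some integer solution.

1637

gcd(17464, 5536):
  17464 = 3×5536 + 856
  5536 = 6×856 + 400
  856 = 2×400 + 56
  400 = 7×56 + 8
  56 = 7×8
so gcd(17464, 5536) = 8.
8 divides -1384, so solutions exist.
Back-substitute for Bézout coefficients:
  8 = 400 - 7×56
  ... = 5536×(306) + 17464×(-97)
Scale by -1384/8 = -173: (u₀, v₀) = (-52938, 16781).
General solution: u = -52938 + 2183t, v = 16781 - 692t for integer t.
u ≥ 0: smallest is -52938 mod 2183 = 1637 (at t = 25), with v = -519.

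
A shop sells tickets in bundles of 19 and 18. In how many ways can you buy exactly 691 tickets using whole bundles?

Need nonnegative integers with 19j + 18k = 691.
gcd(19, 18) = 1, and 19·(1) + 18·(-1) = 1.
So (j₀, k₀) = (691, -691); general j = 691 + 18t, k = -691 - 19t.
j ≥ 0 ⇒ t ≥ -38; k ≥ 0 ⇒ t ≤ -37. That's 2 values of t.

2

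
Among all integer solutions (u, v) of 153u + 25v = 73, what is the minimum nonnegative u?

16

gcd(153, 25) = 1.
1 divides 73, so solutions exist.
By Bézout, 153*(-8) + 25*(49) = 1.
Scale by 73/1 = 73: (u₀, v₀) = (-584, 3577).
General solution: u = -584 + 25t, v = 3577 - 153t for integer t.
u ≥ 0: smallest is -584 mod 25 = 16 (at t = 24), with v = -95.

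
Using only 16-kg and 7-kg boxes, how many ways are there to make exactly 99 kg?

Need nonnegative integers with 16j + 7k = 99.
gcd(16, 7) = 1, and 16·(-3) + 7·(7) = 1.
So (j₀, k₀) = (-297, 693); general j = -297 + 7t, k = 693 - 16t.
j ≥ 0 ⇒ t ≥ 43; k ≥ 0 ⇒ t ≤ 43. That's 1 value of t.

1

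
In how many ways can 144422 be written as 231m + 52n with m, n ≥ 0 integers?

gcd(231, 52):
  231 = 4×52 + 23
  52 = 2×23 + 6
  23 = 3×6 + 5
  6 = 1×5 + 1
  5 = 5×1
so gcd(231, 52) = 1.
Back-substitute for Bézout coefficients:
  1 = 6 - 1×5
  ... = 231×(-9) + 52×(40)
Scale by 144422: one solution is (-1299798, 5776880). Reduce m mod 52: (46, 2573).
General: m = 46 + 52t, n = 2573 - 231t.
m ≥ 0 ⇒ t ≥ 0; n ≥ 0 ⇒ t ≤ 11. So t ∈ [0, 11]: 12 solutions.

12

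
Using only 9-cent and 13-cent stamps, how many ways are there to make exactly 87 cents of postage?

Need nonnegative integers with 9j + 13k = 87.
gcd(9, 13) = 1, and 9·(3) + 13·(-2) = 1.
So (j₀, k₀) = (261, -174); general j = 261 + 13t, k = -174 - 9t.
j ≥ 0 ⇒ t ≥ -20; k ≥ 0 ⇒ t ≤ -20. That's 1 value of t.

1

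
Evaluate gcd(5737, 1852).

gcd(5737, 1852):
  5737 = 3·1852 + 181
  1852 = 10·181 + 42
  181 = 4·42 + 13
  42 = 3·13 + 3
  13 = 4·3 + 1
  3 = 3·1
so gcd(5737, 1852) = 1.

1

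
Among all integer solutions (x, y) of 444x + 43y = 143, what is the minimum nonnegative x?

1

gcd(444, 43) = 1.
1 divides 143, so solutions exist.
By Bézout, 444·(-3) + 43·(31) = 1.
Scale by 143/1 = 143: (x₀, y₀) = (-429, 4433).
General solution: x = -429 + 43t, y = 4433 - 444t for integer t.
x ≥ 0: smallest is -429 mod 43 = 1 (at t = 10), with y = -7.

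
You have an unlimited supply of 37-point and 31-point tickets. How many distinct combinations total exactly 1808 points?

Need nonnegative integers with 37j + 31k = 1808.
gcd(37, 31) = 1, and 37·(-5) + 31·(6) = 1.
So (j₀, k₀) = (-9040, 10848); general j = -9040 + 31t, k = 10848 - 37t.
j ≥ 0 ⇒ t ≥ 292; k ≥ 0 ⇒ t ≤ 293. That's 2 values of t.

2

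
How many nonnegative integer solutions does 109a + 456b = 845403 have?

17

gcd(456, 109):
  456 = 4*109 + 20
  109 = 5*20 + 9
  20 = 2*9 + 2
  9 = 4*2 + 1
  2 = 2*1
so gcd(456, 109) = 1.
Back-substitute for Bézout coefficients:
  1 = 9 - 4*2
  ... = 109*(205) + 456*(-49)
Scale by 845403: one solution is (173307615, -41424747). Reduce a mod 456: (255, 1793).
General: a = 255 + 456t, b = 1793 - 109t.
a ≥ 0 ⇒ t ≥ 0; b ≥ 0 ⇒ t ≤ 16. So t ∈ [0, 16]: 17 solutions.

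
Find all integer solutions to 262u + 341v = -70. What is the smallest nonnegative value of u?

57

gcd(341, 262) = 1.
1 divides -70, so solutions exist.
By Bézout, 262*(82) + 341*(-63) = 1.
Scale by -70/1 = -70: (u₀, v₀) = (-5740, 4410).
General solution: u = -5740 + 341t, v = 4410 - 262t for integer t.
u ≥ 0: smallest is -5740 mod 341 = 57 (at t = 17), with v = -44.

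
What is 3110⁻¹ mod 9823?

gcd(9823, 3110) = 1  (9823 = 3×3110 + 493, 3110 = 6×493 + 152, 493 = 3×152 + 37, 152 = 4×37 + 4, 37 = 9×4 + 1, 4 = 4×1).
Back-substituting, 3110×(-2391) + 9823×(757) = 1.
So 3110×-2391 ≡ 1 (mod 9823), and -2391 mod 9823 = 7432.

7432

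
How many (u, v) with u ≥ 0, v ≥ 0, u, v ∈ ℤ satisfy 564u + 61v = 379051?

gcd(564, 61):
  564 = 9·61 + 15
  61 = 4·15 + 1
  15 = 15·1
so gcd(564, 61) = 1.
Back-substitute for Bézout coefficients:
  1 = 61 - 4·15
  ... = 564·(-4) + 61·(37)
Scale by 379051: one solution is (-1516204, 14024887). Reduce u mod 61: (12, 6103).
General: u = 12 + 61t, v = 6103 - 564t.
u ≥ 0 ⇒ t ≥ 0; v ≥ 0 ⇒ t ≤ 10. So t ∈ [0, 10]: 11 solutions.

11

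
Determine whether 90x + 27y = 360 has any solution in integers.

yes

gcd(90, 27) = 9  (90 = 3*27 + 9, 27 = 3*9).
9 divides 360, so integer solutions exist.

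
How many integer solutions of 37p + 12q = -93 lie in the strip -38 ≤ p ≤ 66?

9

gcd(37, 12):
  37 = 3×12 + 1
  12 = 12×1
so gcd(37, 12) = 1.
Back-substitute for Bézout coefficients:
  1 = 37 - 3×12
  ... = 37×(1) + 12×(-3)
Scale by -93: particular solution (-93, 279); reduce p mod 12: (3, -17).
General solution: p = 3 + 12t, q = -17 - 37t for integer t.
-38 ≤ 3 + 12t ≤ 66 gives t ∈ [-3, 5], which is 9 values.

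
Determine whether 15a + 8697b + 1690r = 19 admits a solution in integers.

gcd(8697, 15) = 3  (8697 = 579×15 + 12, 15 = 1×12 + 3, 12 = 4×3).
gcd(3, 1690) = 1.
1 divides 19, so integer solutions exist.

yes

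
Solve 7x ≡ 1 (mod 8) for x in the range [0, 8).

gcd(8, 7) = 1.
By Bézout, 7·(-1) + 8·(1) = 1.
So 7·-1 ≡ 1 (mod 8), and -1 mod 8 = 7.

7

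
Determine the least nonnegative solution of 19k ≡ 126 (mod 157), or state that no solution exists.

gcd(157, 19) = 1.
1 divides 126, so solutions exist.
By Bézout, 19×(-33) + 157×(4) = 1.
So 19×(-33) ≡ 1 (mod 157); multiply by 126: k ≡ -4158 (mod 157).
Smallest nonnegative: k = -4158 mod 157 = 81.

81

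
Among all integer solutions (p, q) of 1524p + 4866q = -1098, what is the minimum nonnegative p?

gcd(4866, 1524) = 6.
6 divides -1098, so solutions exist.
By Bézout, 1524·(182) + 4866·(-57) = 6.
Scale by -1098/6 = -183: (p₀, q₀) = (-33306, 10431).
General solution: p = -33306 + 811t, q = 10431 - 254t for integer t.
p ≥ 0: smallest is -33306 mod 811 = 756 (at t = 42), with q = -237.

756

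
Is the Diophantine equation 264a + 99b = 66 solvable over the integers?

yes

gcd(264, 99):
  264 = 2·99 + 66
  99 = 1·66 + 33
  66 = 2·33
so gcd(264, 99) = 33.
33 divides 66, so integer solutions exist.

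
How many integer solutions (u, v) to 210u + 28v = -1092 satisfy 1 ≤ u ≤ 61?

30

gcd(210, 28) = 14  (210 = 7·28 + 14, 28 = 2·14).
Back-substituting, 210·(1) + 28·(-7) = 14.
Scale by -78: particular solution (-78, 546); reduce u mod 2: (0, -39).
General solution: u = 0 + 2t, v = -39 - 15t for integer t.
1 ≤ 0 + 2t ≤ 61 gives t ∈ [1, 30], which is 30 values.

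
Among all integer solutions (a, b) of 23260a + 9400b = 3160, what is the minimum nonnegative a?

gcd(23260, 9400) = 20  (23260 = 2·9400 + 4460, 9400 = 2·4460 + 480, 4460 = 9·480 + 140, 480 = 3·140 + 60, 140 = 2·60 + 20, 60 = 3·20).
20 divides 3160, so solutions exist.
Back-substituting, 23260·(137) + 9400·(-339) = 20.
Scale by 3160/20 = 158: (a₀, b₀) = (21646, -53562).
General solution: a = 21646 + 470t, b = -53562 - 1163t for integer t.
a ≥ 0: smallest is 21646 mod 470 = 26 (at t = -46), with b = -64.

26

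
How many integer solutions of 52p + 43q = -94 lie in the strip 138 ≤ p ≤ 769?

gcd(52, 43) = 1  (52 = 1*43 + 9, 43 = 4*9 + 7, 9 = 1*7 + 2, 7 = 3*2 + 1, 2 = 2*1).
Back-substituting, 52*(-19) + 43*(23) = 1.
Scale by -94: particular solution (1786, -2162); reduce p mod 43: (23, -30).
General solution: p = 23 + 43t, q = -30 - 52t for integer t.
138 ≤ 23 + 43t ≤ 769 gives t ∈ [3, 17], which is 15 values.

15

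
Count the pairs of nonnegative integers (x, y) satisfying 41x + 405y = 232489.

14

gcd(405, 41) = 1  (405 = 9·41 + 36, 41 = 1·36 + 5, 36 = 7·5 + 1, 5 = 5·1).
Back-substituting, 41·(-79) + 405·(8) = 1.
Scale by 232489: one solution is (-18366631, 1859912). Reduce x mod 405: (119, 562).
General: x = 119 + 405t, y = 562 - 41t.
x ≥ 0 ⇒ t ≥ 0; y ≥ 0 ⇒ t ≤ 13. So t ∈ [0, 13]: 14 solutions.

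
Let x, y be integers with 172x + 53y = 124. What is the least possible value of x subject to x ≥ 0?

gcd(172, 53) = 1.
1 divides 124, so solutions exist.
By Bézout, 172·(-4) + 53·(13) = 1.
Scale by 124/1 = 124: (x₀, y₀) = (-496, 1612).
General solution: x = -496 + 53t, y = 1612 - 172t for integer t.
x ≥ 0: smallest is -496 mod 53 = 34 (at t = 10), with y = -108.

34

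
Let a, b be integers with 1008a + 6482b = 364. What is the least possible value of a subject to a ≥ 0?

219

gcd(6482, 1008):
  6482 = 6×1008 + 434
  1008 = 2×434 + 140
  434 = 3×140 + 14
  140 = 10×14
so gcd(6482, 1008) = 14.
14 divides 364, so solutions exist.
Back-substitute for Bézout coefficients:
  14 = 434 - 3×140
  ... = 1008×(-45) + 6482×(7)
Scale by 364/14 = 26: (a₀, b₀) = (-1170, 182).
General solution: a = -1170 + 463t, b = 182 - 72t for integer t.
a ≥ 0: smallest is -1170 mod 463 = 219 (at t = 3), with b = -34.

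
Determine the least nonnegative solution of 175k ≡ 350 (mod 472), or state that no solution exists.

2

gcd(472, 175):
  472 = 2×175 + 122
  175 = 1×122 + 53
  122 = 2×53 + 16
  53 = 3×16 + 5
  16 = 3×5 + 1
  5 = 5×1
so gcd(472, 175) = 1.
1 divides 350, so solutions exist.
Back-substitute for Bézout coefficients:
  1 = 16 - 3×5
  ... = 175×(-89) + 472×(33)
So 175×(-89) ≡ 1 (mod 472); multiply by 350: k ≡ -31150 (mod 472).
Smallest nonnegative: k = -31150 mod 472 = 2.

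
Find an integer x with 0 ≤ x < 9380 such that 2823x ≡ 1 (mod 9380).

5107

gcd(9380, 2823) = 1.
By Bézout, 2823×(-4273) + 9380×(1286) = 1.
So 2823×-4273 ≡ 1 (mod 9380), and -4273 mod 9380 = 5107.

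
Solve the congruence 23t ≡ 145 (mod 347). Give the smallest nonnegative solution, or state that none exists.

127

gcd(347, 23) = 1  (347 = 15*23 + 2, 23 = 11*2 + 1, 2 = 2*1).
1 divides 145, so solutions exist.
Back-substituting, 23*(166) + 347*(-11) = 1.
So 23*(166) ≡ 1 (mod 347); multiply by 145: t ≡ 24070 (mod 347).
Smallest nonnegative: t = 24070 mod 347 = 127.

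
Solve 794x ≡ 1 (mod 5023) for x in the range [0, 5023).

1183

gcd(5023, 794) = 1  (5023 = 6·794 + 259, 794 = 3·259 + 17, 259 = 15·17 + 4, 17 = 4·4 + 1, 4 = 4·1).
Back-substituting, 794·(1183) + 5023·(-187) = 1.
So 794·1183 ≡ 1 (mod 5023), and 1183 mod 5023 = 1183.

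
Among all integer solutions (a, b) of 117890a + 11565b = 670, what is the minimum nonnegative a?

878

gcd(117890, 11565):
  117890 = 10*11565 + 2240
  11565 = 5*2240 + 365
  2240 = 6*365 + 50
  365 = 7*50 + 15
  50 = 3*15 + 5
  15 = 3*5
so gcd(117890, 11565) = 5.
5 divides 670, so solutions exist.
Back-substitute for Bézout coefficients:
  5 = 50 - 3*15
  ... = 117890*(697) + 11565*(-7105)
Scale by 670/5 = 134: (a₀, b₀) = (93398, -952070).
General solution: a = 93398 + 2313t, b = -952070 - 23578t for integer t.
a ≥ 0: smallest is 93398 mod 2313 = 878 (at t = -40), with b = -8950.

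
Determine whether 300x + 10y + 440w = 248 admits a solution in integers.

gcd(300, 10):
  300 = 30×10
so gcd(300, 10) = 10.
gcd(10, 440) = 10.
10 does not divide 248 (remainder 8), so no integer solutions.

no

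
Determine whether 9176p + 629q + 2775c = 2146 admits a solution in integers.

yes

gcd(9176, 629) = 37  (9176 = 14×629 + 370, 629 = 1×370 + 259, 370 = 1×259 + 111, 259 = 2×111 + 37, 111 = 3×37).
gcd(37, 2775) = 37.
37 divides 2146, so integer solutions exist.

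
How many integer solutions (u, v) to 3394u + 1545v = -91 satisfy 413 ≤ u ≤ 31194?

gcd(3394, 1545) = 1  (3394 = 2*1545 + 304, 1545 = 5*304 + 25, 304 = 12*25 + 4, 25 = 6*4 + 1, 4 = 4*1).
Back-substituting, 3394*(-371) + 1545*(815) = 1.
Scale by -91: particular solution (33761, -74165); reduce u mod 1545: (1316, -2891).
General solution: u = 1316 + 1545t, v = -2891 - 3394t for integer t.
413 ≤ 1316 + 1545t ≤ 31194 gives t ∈ [0, 19], which is 20 values.

20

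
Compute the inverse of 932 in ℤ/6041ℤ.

gcd(6041, 932) = 1.
By Bézout, 932×(-888) + 6041×(137) = 1.
So 932×-888 ≡ 1 (mod 6041), and -888 mod 6041 = 5153.

5153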